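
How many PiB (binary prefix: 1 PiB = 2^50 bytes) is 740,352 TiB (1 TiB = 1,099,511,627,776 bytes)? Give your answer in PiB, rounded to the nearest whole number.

723 PiB

740,352 TiB = 740,352 × 2^40 bytes = 814,025,632,647,217,152 bytes
1 PiB = 2^50 bytes = 1,125,899,906,842,624 bytes
814,025,632,647,217,152 / 1,125,899,906,842,624 = 723 PiB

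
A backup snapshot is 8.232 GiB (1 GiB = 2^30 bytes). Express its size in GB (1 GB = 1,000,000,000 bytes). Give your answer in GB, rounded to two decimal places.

8.232 GiB = 8.232 × 2^30 bytes = 8,839,042,695.168 bytes
1 GB = 1,000,000,000 bytes
8,839,042,695.168 / 1,000,000,000 = 8.84 GB

8.84 GB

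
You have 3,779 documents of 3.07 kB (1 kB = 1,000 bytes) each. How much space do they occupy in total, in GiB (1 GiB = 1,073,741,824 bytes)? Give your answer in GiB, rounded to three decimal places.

0.011 GiB

Total = 3,779 × 3.07 kB = 11601.53 kB
= 11601.53 × 1,000 bytes = 11,601,530 bytes
1 GiB = 1,073,741,824 bytes
11,601,530 / 1,073,741,824 = 0.011 GiB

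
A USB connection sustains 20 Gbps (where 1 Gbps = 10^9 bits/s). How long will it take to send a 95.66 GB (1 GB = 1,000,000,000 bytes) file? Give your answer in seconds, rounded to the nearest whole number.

38 seconds

95.66 GB = 95,660,000,000 bytes = 765,280,000,000 bits
20 Gbps = 20,000,000,000 bits/s
time = 765,280,000,000 / 20,000,000,000 = 38 s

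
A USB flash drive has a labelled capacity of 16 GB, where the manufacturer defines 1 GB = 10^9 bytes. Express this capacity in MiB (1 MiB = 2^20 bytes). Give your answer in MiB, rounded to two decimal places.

15,258.79 MiB

16 GB = 16 × 10^9 bytes = 16,000,000,000 bytes
1 MiB = 1,048,576 bytes
16,000,000,000 / 1,048,576 = 15,258.79 MiB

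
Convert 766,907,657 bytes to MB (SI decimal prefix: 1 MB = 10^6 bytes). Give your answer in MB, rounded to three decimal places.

766.908 MB

766,907,657 bytes given.
1 MB = 10^6 bytes = 1,000,000 bytes
766,907,657 / 1,000,000 = 766.908 MB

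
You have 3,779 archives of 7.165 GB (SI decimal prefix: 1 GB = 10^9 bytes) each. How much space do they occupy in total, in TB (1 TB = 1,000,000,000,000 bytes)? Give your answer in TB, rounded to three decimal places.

27.077 TB

Total = 3,779 × 7.165 GB = 27076.535 GB
= 27076.535 × 1,000,000,000 bytes = 27,076,535,000,000 bytes
1 TB = 1,000,000,000,000 bytes
27,076,535,000,000 / 1,000,000,000,000 = 27.077 TB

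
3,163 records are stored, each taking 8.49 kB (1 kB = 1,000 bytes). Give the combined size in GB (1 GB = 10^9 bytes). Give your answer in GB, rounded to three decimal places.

0.027 GB

Total = 3,163 × 8.49 kB = 26853.87 kB
= 26853.87 × 1,000 bytes = 26,853,870 bytes
1 GB = 1,000,000,000 bytes
26,853,870 / 1,000,000,000 = 0.027 GB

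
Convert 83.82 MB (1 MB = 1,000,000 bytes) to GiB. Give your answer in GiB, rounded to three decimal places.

0.078 GiB

83.82 MB = 83.82 × 10^6 bytes = 83,820,000 bytes
1 GiB = 2^30 bytes = 1,073,741,824 bytes
83,820,000 / 1,073,741,824 = 0.078 GiB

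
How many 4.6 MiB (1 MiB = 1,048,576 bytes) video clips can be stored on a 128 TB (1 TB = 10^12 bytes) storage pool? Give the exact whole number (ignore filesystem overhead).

26,537,024

Capacity: 128 TB = 128,000,000,000,000 bytes
Per item: 4.6 MiB = 4,823,449.6 bytes
⌊128,000,000,000,000 / 4,823,449.6⌋ = 26,537,024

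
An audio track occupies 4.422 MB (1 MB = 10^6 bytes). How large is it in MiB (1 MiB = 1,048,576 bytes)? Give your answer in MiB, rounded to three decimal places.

4.422 MB = 4.422 × 10^6 bytes = 4,422,000 bytes
1 MiB = 2^20 bytes = 1,048,576 bytes
4,422,000 / 1,048,576 = 4.217 MiB

4.217 MiB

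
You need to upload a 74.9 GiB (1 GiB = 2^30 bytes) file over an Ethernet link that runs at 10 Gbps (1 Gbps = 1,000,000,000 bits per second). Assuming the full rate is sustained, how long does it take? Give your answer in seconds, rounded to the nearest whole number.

64 seconds

74.9 GiB = 80,423,262,617.6 bytes = 643,386,100,940.8 bits
10 Gbps = 10,000,000,000 bits/s
time = 643,386,100,940.8 / 10,000,000,000 = 64 s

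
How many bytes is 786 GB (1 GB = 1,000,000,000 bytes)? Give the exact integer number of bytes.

786 × 1,000,000,000 = 786,000,000,000 bytes  (1 GB = 10^9 bytes)

786,000,000,000 bytes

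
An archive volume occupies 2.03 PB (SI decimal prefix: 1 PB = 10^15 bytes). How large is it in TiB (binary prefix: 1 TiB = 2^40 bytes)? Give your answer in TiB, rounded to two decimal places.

1,846.27 TiB

2.03 PB × 1,000,000,000,000,000 bytes/PB = 2,030,000,000,000,000 bytes
1 TiB = 1,099,511,627,776 bytes
2,030,000,000,000,000 / 1,099,511,627,776 = 1,846.27 TiB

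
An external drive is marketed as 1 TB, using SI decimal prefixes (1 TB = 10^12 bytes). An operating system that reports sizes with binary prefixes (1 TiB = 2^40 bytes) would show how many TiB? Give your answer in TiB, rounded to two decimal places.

1 TB × 1,000,000,000,000 bytes/TB = 1,000,000,000,000 bytes
1 TiB = 1,099,511,627,776 bytes
1,000,000,000,000 / 1,099,511,627,776 = 0.91 TiB

0.91 TiB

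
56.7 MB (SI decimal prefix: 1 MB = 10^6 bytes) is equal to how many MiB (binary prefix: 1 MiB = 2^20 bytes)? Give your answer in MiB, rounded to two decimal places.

56.7 MB × 1,000,000 bytes/MB = 56,700,000 bytes
1 MiB = 1,048,576 bytes
56,700,000 / 1,048,576 = 54.07 MiB

54.07 MiB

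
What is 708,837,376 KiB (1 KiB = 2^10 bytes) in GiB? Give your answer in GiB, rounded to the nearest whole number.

708,837,376 KiB = 708,837,376 × 2^10 bytes = 725,849,473,024 bytes
1 GiB = 1,073,741,824 bytes
725,849,473,024 / 1,073,741,824 = 676 GiB

676 GiB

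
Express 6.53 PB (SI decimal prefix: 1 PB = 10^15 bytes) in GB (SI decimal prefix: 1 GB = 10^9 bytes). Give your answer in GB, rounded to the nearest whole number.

6,530,000 GB

6.53 PB × 1,000,000,000,000,000 bytes/PB = 6,530,000,000,000,000 bytes
1 GB = 1,000,000,000 bytes
6,530,000,000,000,000 / 1,000,000,000 = 6,530,000 GB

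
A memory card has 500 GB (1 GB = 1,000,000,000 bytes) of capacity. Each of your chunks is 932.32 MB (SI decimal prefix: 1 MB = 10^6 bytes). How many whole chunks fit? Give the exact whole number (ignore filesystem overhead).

Capacity: 500 GB = 500,000,000,000 bytes
Per item: 932.32 MB = 932,320,000 bytes
⌊500,000,000,000 / 932,320,000⌋ = 536

536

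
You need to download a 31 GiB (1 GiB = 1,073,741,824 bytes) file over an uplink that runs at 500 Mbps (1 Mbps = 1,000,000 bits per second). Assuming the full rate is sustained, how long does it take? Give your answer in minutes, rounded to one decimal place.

8.9 minutes

31 GiB = 33,285,996,544 bytes = 266,287,972,352 bits
500 Mbps = 500,000,000 bits/s
time = 266,287,972,352 / 500,000,000 = 532.58 s
532.58 s / 60 = 8.9 minutes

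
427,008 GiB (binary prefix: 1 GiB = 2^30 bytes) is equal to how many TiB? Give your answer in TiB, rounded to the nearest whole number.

427,008 GiB = 427,008 × 2^30 bytes = 458,496,348,782,592 bytes
1 TiB = 2^40 bytes = 1,099,511,627,776 bytes
458,496,348,782,592 / 1,099,511,627,776 = 417 TiB

417 TiB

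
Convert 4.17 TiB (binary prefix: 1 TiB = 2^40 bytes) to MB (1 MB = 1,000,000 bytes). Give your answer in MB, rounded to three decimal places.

4.17 TiB × 1,099,511,627,776 bytes/TiB = 4,584,963,487,825.92 bytes
1 MB = 10^6 bytes = 1,000,000 bytes
4,584,963,487,825.92 / 1,000,000 = 4,584,963.488 MB

4,584,963.488 MB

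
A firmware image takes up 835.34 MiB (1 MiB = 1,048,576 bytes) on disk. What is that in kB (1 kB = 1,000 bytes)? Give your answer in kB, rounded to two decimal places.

875,917.48 kB

835.34 MiB = 835.34 × 2^20 bytes = 875,917,475.84 bytes
1 kB = 1,000 bytes
875,917,475.84 / 1,000 = 875,917.48 kB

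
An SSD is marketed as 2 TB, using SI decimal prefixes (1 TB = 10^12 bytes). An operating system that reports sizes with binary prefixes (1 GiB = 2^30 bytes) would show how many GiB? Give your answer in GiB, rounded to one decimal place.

2 TB = 2 × 10^12 bytes = 2,000,000,000,000 bytes
1 GiB = 2^30 bytes = 1,073,741,824 bytes
2,000,000,000,000 / 1,073,741,824 = 1,862.6 GiB

1,862.6 GiB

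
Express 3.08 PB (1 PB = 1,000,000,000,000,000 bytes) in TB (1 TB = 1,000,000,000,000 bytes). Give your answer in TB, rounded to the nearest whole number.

3,080 TB

3.08 PB = 3.08 × 10^15 bytes = 3,080,000,000,000,000 bytes
1 TB = 10^12 bytes = 1,000,000,000,000 bytes
3,080,000,000,000,000 / 1,000,000,000,000 = 3,080 TB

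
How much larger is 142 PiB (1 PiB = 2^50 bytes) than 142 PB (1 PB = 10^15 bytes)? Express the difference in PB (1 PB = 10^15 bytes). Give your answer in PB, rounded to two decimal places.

17.88 PB

142 PiB = 142 × 1,125,899,906,842,624 = 159,877,786,771,652,608 bytes
142 PB = 142 × 1,000,000,000,000,000 = 142,000,000,000,000,000 bytes
difference = 17,877,786,771,652,608 bytes
17,877,786,771,652,608 / 1,000,000,000,000,000 = 17.88 PB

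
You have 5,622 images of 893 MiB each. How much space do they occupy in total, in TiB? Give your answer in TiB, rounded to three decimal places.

4.788 TiB

Total = 5,622 × 893 MiB = 5,020,446 MiB
= 5,020,446 × 1,048,576 bytes = 5,264,319,184,896 bytes
1 TiB = 1,099,511,627,776 bytes
5,264,319,184,896 / 1,099,511,627,776 = 4.788 TiB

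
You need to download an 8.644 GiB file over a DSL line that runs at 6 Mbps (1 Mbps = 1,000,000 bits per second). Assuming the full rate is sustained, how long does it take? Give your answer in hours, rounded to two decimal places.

3.44 hours

8.644 GiB = 9,281,424,326.656 bytes = 74,251,394,613.248 bits
6 Mbps = 6,000,000 bits/s
time = 74,251,394,613.248 / 6,000,000 = 12,375.2324 s
12,375.2324 s / 3600 = 3.44 hours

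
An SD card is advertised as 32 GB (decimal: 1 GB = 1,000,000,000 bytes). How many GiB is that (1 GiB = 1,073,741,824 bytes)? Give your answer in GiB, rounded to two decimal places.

32 GB = 32 × 10^9 bytes = 32,000,000,000 bytes
1 GiB = 2^30 bytes = 1,073,741,824 bytes
32,000,000,000 / 1,073,741,824 = 29.80 GiB

29.80 GiB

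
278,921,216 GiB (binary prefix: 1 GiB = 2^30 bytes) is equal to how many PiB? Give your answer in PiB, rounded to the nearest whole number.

266 PiB

278,921,216 GiB = 278,921,216 × 2^30 bytes = 299,489,375,220,137,984 bytes
1 PiB = 1,125,899,906,842,624 bytes
299,489,375,220,137,984 / 1,125,899,906,842,624 = 266 PiB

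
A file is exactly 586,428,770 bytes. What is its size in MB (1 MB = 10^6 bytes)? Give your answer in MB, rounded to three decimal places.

586.429 MB

586,428,770 bytes given.
1 MB = 1,000,000 bytes
586,428,770 / 1,000,000 = 586.429 MB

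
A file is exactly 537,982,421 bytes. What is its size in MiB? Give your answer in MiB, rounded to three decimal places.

537,982,421 bytes given.
1 MiB = 2^20 bytes = 1,048,576 bytes
537,982,421 / 1,048,576 = 513.060 MiB

513.060 MiB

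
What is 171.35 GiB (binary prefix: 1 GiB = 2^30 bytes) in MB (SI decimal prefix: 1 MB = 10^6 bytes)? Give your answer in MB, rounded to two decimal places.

171.35 GiB × 1,073,741,824 bytes/GiB = 183,985,661,542.4 bytes
1 MB = 1,000,000 bytes
183,985,661,542.4 / 1,000,000 = 183,985.66 MB

183,985.66 MB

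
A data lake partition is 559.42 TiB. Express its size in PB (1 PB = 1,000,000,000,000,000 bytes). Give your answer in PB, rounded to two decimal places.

0.62 PB

559.42 TiB = 559.42 × 2^40 bytes = 615,088,794,810,449.92 bytes
1 PB = 10^15 bytes = 1,000,000,000,000,000 bytes
615,088,794,810,449.92 / 1,000,000,000,000,000 = 0.62 PB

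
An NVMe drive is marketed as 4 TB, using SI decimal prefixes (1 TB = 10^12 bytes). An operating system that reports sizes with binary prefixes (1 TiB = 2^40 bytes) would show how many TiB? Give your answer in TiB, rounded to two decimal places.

4 TB = 4 × 10^12 bytes = 4,000,000,000,000 bytes
1 TiB = 2^40 bytes = 1,099,511,627,776 bytes
4,000,000,000,000 / 1,099,511,627,776 = 3.64 TiB

3.64 TiB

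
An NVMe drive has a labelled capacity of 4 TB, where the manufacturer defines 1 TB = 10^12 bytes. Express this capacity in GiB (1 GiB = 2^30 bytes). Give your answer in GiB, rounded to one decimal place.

4 TB × 1,000,000,000,000 bytes/TB = 4,000,000,000,000 bytes
1 GiB = 1,073,741,824 bytes
4,000,000,000,000 / 1,073,741,824 = 3,725.3 GiB

3,725.3 GiB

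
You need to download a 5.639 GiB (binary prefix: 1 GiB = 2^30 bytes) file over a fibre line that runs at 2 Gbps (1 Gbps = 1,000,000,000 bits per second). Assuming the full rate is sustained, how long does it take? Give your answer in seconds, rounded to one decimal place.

24.2 seconds

5.639 GiB = 6,054,830,145.536 bytes = 48,438,641,164.288 bits
2 Gbps = 2,000,000,000 bits/s
time = 48,438,641,164.288 / 2,000,000,000 = 24.2 s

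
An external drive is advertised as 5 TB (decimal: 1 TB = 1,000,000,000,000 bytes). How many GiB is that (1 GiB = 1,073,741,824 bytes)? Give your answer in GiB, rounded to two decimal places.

4,656.61 GiB

5 TB × 1,000,000,000,000 bytes/TB = 5,000,000,000,000 bytes
1 GiB = 1,073,741,824 bytes
5,000,000,000,000 / 1,073,741,824 = 4,656.61 GiB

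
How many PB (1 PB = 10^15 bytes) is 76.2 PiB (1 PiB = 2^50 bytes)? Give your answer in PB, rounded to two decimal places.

85.79 PB

76.2 PiB = 76.2 × 2^50 bytes = 85,793,572,901,407,948.8 bytes
1 PB = 1,000,000,000,000,000 bytes
85,793,572,901,407,948.8 / 1,000,000,000,000,000 = 85.79 PB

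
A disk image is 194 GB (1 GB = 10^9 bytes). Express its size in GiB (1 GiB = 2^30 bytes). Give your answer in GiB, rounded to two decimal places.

180.68 GiB

194 GB = 194 × 10^9 bytes = 194,000,000,000 bytes
1 GiB = 1,073,741,824 bytes
194,000,000,000 / 1,073,741,824 = 180.68 GiB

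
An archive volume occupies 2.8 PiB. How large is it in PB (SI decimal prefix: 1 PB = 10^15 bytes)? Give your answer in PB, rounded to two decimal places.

2.8 PiB = 2.8 × 2^50 bytes = 3,152,519,739,159,347.2 bytes
1 PB = 10^15 bytes = 1,000,000,000,000,000 bytes
3,152,519,739,159,347.2 / 1,000,000,000,000,000 = 3.15 PB

3.15 PB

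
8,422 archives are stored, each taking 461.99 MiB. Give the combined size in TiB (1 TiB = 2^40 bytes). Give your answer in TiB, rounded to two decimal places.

Total = 8,422 × 461.99 MiB = 3890879.78 MiB
= 3890879.78 × 1,048,576 bytes = 4,079,883,156,193.28 bytes
1 TiB = 1,099,511,627,776 bytes
4,079,883,156,193.28 / 1,099,511,627,776 = 3.71 TiB

3.71 TiB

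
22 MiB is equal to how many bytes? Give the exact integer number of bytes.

22 × 1,048,576 = 23,068,672 bytes  (1 MiB = 2^20 bytes)

23,068,672 bytes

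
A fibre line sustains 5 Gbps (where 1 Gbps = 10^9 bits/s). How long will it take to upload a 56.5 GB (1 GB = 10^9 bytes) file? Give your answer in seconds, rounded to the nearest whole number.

56.5 GB = 56,500,000,000 bytes = 452,000,000,000 bits
5 Gbps = 5,000,000,000 bits/s
time = 452,000,000,000 / 5,000,000,000 = 90 s

90 seconds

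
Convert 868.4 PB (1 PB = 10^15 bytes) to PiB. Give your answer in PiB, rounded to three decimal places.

771.294 PiB

868.4 PB = 868.4 × 10^15 bytes = 868,400,000,000,000,000 bytes
1 PiB = 1,125,899,906,842,624 bytes
868,400,000,000,000,000 / 1,125,899,906,842,624 = 771.294 PiB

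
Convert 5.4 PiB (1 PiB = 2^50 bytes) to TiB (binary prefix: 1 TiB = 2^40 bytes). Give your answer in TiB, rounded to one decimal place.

5,529.6 TiB

5.4 PiB = 5.4 × 2^50 bytes = 6,079,859,496,950,169.6 bytes
1 TiB = 1,099,511,627,776 bytes
6,079,859,496,950,169.6 / 1,099,511,627,776 = 5,529.6 TiB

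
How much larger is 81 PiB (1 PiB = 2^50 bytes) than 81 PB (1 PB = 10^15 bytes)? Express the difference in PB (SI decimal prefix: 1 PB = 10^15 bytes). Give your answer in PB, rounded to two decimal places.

10.20 PB

81 PiB = 81 × 1,125,899,906,842,624 = 91,197,892,454,252,544 bytes
81 PB = 81 × 1,000,000,000,000,000 = 81,000,000,000,000,000 bytes
difference = 10,197,892,454,252,544 bytes
10,197,892,454,252,544 / 1,000,000,000,000,000 = 10.20 PB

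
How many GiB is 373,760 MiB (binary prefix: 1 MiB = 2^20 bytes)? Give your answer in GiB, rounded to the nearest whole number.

365 GiB

373,760 MiB × 1,048,576 bytes/MiB = 391,915,765,760 bytes
1 GiB = 2^30 bytes = 1,073,741,824 bytes
391,915,765,760 / 1,073,741,824 = 365 GiB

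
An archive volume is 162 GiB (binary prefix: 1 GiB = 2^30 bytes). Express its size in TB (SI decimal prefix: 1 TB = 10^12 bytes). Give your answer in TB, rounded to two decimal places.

162 GiB = 162 × 2^30 bytes = 173,946,175,488 bytes
1 TB = 10^12 bytes = 1,000,000,000,000 bytes
173,946,175,488 / 1,000,000,000,000 = 0.17 TB

0.17 TB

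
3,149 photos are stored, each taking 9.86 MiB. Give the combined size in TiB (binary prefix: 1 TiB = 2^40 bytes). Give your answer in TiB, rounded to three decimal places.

Total = 3,149 × 9.86 MiB = 31049.14 MiB
= 31049.14 × 1,048,576 bytes = 32,557,383,024.64 bytes
1 TiB = 1,099,511,627,776 bytes
32,557,383,024.64 / 1,099,511,627,776 = 0.030 TiB

0.030 TiB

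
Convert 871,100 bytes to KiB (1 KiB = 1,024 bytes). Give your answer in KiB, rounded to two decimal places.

850.68 KiB

871,100 bytes given.
1 KiB = 1,024 bytes
871,100 / 1,024 = 850.68 KiB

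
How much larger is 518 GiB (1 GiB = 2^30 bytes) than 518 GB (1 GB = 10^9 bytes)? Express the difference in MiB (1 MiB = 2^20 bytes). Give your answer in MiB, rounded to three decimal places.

518 GiB = 518 × 1,073,741,824 = 556,198,264,832 bytes
518 GB = 518 × 1,000,000,000 = 518,000,000,000 bytes
difference = 38,198,264,832 bytes
38,198,264,832 / 1,048,576 = 36,428.704 MiB

36,428.704 MiB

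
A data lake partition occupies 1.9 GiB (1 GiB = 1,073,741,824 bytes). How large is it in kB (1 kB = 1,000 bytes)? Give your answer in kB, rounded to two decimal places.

1.9 GiB = 1.9 × 2^30 bytes = 2,040,109,465.6 bytes
1 kB = 10^3 bytes = 1,000 bytes
2,040,109,465.6 / 1,000 = 2,040,109.47 kB

2,040,109.47 kB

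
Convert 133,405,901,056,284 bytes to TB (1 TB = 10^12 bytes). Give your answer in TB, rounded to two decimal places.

133.41 TB

133,405,901,056,284 bytes given.
1 TB = 1,000,000,000,000 bytes
133,405,901,056,284 / 1,000,000,000,000 = 133.41 TB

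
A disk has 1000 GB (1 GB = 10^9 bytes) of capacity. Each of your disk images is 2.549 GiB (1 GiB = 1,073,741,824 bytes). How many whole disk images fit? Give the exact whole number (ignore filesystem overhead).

Capacity: 1000 GB = 1,000,000,000,000 bytes
Per item: 2.549 GiB = 2,736,967,909.376 bytes
⌊1,000,000,000,000 / 2,736,967,909.376⌋ = 365

365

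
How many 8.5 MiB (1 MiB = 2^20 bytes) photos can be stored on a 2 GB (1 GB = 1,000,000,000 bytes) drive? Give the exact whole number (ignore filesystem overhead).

Capacity: 2 GB = 2,000,000,000 bytes
Per item: 8.5 MiB = 8,912,896 bytes
⌊2,000,000,000 / 8,912,896⌋ = 224

224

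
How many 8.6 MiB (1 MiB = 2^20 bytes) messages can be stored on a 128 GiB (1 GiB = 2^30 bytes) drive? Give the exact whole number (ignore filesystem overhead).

Capacity: 128 GiB = 137,438,953,472 bytes
Per item: 8.6 MiB = 9,017,753.6 bytes
⌊137,438,953,472 / 9,017,753.6⌋ = 15,240

15,240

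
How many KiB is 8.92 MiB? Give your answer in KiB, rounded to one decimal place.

8.92 MiB × 1,048,576 bytes/MiB = 9,353,297.92 bytes
1 KiB = 2^10 bytes = 1,024 bytes
9,353,297.92 / 1,024 = 9,134.1 KiB

9,134.1 KiB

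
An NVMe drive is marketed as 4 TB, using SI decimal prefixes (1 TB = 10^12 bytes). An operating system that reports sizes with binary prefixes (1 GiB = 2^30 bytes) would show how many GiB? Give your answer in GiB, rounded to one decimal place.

4 TB = 4 × 10^12 bytes = 4,000,000,000,000 bytes
1 GiB = 2^30 bytes = 1,073,741,824 bytes
4,000,000,000,000 / 1,073,741,824 = 3,725.3 GiB

3,725.3 GiB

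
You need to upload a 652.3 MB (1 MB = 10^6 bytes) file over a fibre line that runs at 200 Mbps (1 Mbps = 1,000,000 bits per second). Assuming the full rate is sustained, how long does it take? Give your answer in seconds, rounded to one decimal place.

652.3 MB = 652,300,000 bytes = 5,218,400,000 bits
200 Mbps = 200,000,000 bits/s
time = 5,218,400,000 / 200,000,000 = 26.1 s

26.1 seconds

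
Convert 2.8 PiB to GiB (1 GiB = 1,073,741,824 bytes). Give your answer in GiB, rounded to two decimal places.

2.8 PiB = 2.8 × 2^50 bytes = 3,152,519,739,159,347.2 bytes
1 GiB = 1,073,741,824 bytes
3,152,519,739,159,347.2 / 1,073,741,824 = 2,936,012.80 GiB

2,936,012.80 GiB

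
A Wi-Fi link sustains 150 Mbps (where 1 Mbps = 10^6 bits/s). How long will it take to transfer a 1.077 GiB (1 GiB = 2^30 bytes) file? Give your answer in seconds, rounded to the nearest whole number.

1.077 GiB = 1,156,419,944.448 bytes = 9,251,359,555.584 bits
150 Mbps = 150,000,000 bits/s
time = 9,251,359,555.584 / 150,000,000 = 62 s

62 seconds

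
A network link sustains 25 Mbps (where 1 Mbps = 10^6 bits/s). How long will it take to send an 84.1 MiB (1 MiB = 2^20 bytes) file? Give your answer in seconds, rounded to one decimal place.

84.1 MiB = 88,185,241.6 bytes = 705,481,932.8 bits
25 Mbps = 25,000,000 bits/s
time = 705,481,932.8 / 25,000,000 = 28.2 s

28.2 seconds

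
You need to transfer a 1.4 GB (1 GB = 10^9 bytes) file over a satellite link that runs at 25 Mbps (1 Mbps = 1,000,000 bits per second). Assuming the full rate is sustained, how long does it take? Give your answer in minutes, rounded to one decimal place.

1.4 GB = 1,400,000,000 bytes = 11,200,000,000 bits
25 Mbps = 25,000,000 bits/s
time = 11,200,000,000 / 25,000,000 = 448.00 s
448.00 s / 60 = 7.5 minutes

7.5 minutes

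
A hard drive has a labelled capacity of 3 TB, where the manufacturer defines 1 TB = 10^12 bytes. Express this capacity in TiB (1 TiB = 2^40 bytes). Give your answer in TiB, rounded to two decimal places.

3 TB = 3 × 10^12 bytes = 3,000,000,000,000 bytes
1 TiB = 1,099,511,627,776 bytes
3,000,000,000,000 / 1,099,511,627,776 = 2.73 TiB

2.73 TiB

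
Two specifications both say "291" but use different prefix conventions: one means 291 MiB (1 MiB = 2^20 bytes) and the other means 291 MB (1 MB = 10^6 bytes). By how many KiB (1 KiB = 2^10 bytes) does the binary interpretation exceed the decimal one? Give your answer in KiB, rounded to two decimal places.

291 MiB = 291 × 1,048,576 = 305,135,616 bytes
291 MB = 291 × 1,000,000 = 291,000,000 bytes
difference = 14,135,616 bytes
14,135,616 / 1,024 = 13,804.31 KiB

13,804.31 KiB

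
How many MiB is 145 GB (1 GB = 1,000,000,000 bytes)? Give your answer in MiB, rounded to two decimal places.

145 GB × 1,000,000,000 bytes/GB = 145,000,000,000 bytes
1 MiB = 2^20 bytes = 1,048,576 bytes
145,000,000,000 / 1,048,576 = 138,282.78 MiB

138,282.78 MiB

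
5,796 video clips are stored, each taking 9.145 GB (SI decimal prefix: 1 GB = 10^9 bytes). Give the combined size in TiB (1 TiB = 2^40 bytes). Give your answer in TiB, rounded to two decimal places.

Total = 5,796 × 9.145 GB = 53004.42 GB
= 53004.42 × 1,000,000,000 bytes = 53,004,420,000,000 bytes
1 TiB = 1,099,511,627,776 bytes
53,004,420,000,000 / 1,099,511,627,776 = 48.21 TiB

48.21 TiB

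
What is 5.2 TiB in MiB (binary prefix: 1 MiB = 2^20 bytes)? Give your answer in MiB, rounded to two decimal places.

5.2 TiB × 1,099,511,627,776 bytes/TiB = 5,717,460,464,435.2 bytes
1 MiB = 1,048,576 bytes
5,717,460,464,435.2 / 1,048,576 = 5,452,595.20 MiB

5,452,595.20 MiB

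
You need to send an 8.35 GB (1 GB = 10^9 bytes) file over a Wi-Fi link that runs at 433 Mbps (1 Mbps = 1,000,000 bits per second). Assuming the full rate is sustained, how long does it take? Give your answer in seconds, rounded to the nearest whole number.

154 seconds

8.35 GB = 8,350,000,000 bytes = 66,800,000,000 bits
433 Mbps = 433,000,000 bits/s
time = 66,800,000,000 / 433,000,000 = 154 s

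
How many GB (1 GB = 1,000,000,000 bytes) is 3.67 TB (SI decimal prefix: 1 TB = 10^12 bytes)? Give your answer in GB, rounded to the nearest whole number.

3.67 TB = 3.67 × 10^12 bytes = 3,670,000,000,000 bytes
1 GB = 1,000,000,000 bytes
3,670,000,000,000 / 1,000,000,000 = 3,670 GB

3,670 GB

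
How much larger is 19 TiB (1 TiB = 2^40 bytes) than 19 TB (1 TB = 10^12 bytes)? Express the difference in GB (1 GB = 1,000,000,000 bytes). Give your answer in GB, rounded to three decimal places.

1,890.721 GB

19 TiB = 19 × 1,099,511,627,776 = 20,890,720,927,744 bytes
19 TB = 19 × 1,000,000,000,000 = 19,000,000,000,000 bytes
difference = 1,890,720,927,744 bytes
1,890,720,927,744 / 1,000,000,000 = 1,890.721 GB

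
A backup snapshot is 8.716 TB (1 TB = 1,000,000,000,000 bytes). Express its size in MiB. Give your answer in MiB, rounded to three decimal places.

8,312,225.342 MiB

8.716 TB × 1,000,000,000,000 bytes/TB = 8,716,000,000,000 bytes
1 MiB = 1,048,576 bytes
8,716,000,000,000 / 1,048,576 = 8,312,225.342 MiB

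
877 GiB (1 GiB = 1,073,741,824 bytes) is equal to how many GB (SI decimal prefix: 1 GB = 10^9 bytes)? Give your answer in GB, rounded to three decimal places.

941.672 GB

877 GiB × 1,073,741,824 bytes/GiB = 941,671,579,648 bytes
1 GB = 10^9 bytes = 1,000,000,000 bytes
941,671,579,648 / 1,000,000,000 = 941.672 GB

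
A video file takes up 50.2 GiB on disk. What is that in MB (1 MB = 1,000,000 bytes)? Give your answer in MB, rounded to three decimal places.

53,901.840 MB

50.2 GiB × 1,073,741,824 bytes/GiB = 53,901,839,564.8 bytes
1 MB = 1,000,000 bytes
53,901,839,564.8 / 1,000,000 = 53,901.840 MB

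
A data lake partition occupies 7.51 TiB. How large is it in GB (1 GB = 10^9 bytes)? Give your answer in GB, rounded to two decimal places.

7.51 TiB × 1,099,511,627,776 bytes/TiB = 8,257,332,324,597.76 bytes
1 GB = 1,000,000,000 bytes
8,257,332,324,597.76 / 1,000,000,000 = 8,257.33 GB

8,257.33 GB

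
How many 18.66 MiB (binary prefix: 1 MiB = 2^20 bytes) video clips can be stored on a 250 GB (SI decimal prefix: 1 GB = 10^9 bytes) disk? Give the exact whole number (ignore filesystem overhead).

Capacity: 250 GB = 250,000,000,000 bytes
Per item: 18.66 MiB = 19,566,428.16 bytes
⌊250,000,000,000 / 19,566,428.16⌋ = 12,776

12,776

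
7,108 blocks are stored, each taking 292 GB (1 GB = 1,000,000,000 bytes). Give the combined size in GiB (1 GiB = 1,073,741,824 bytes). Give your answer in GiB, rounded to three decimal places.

Total = 7,108 × 292 GB = 2,075,536 GB
= 2,075,536 × 1,000,000,000 bytes = 2,075,536,000,000,000 bytes
1 GiB = 1,073,741,824 bytes
2,075,536,000,000,000 / 1,073,741,824 = 1,932,993.531 GiB

1,932,993.531 GiB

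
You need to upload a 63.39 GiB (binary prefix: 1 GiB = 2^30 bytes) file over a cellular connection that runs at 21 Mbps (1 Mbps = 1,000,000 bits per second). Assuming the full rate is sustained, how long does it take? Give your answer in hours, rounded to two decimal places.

7.20 hours

63.39 GiB = 68,064,494,223.36 bytes = 544,515,953,786.88 bits
21 Mbps = 21,000,000 bits/s
time = 544,515,953,786.88 / 21,000,000 = 25,929.3311 s
25,929.3311 s / 3600 = 7.20 hours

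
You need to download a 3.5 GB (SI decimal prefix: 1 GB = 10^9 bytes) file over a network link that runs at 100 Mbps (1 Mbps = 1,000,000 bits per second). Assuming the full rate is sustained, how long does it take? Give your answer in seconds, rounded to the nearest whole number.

280 seconds

3.5 GB = 3,500,000,000 bytes = 28,000,000,000 bits
100 Mbps = 100,000,000 bits/s
time = 28,000,000,000 / 100,000,000 = 280 s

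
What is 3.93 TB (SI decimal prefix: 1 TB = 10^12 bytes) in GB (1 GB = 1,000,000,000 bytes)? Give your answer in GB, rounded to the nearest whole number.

3,930 GB

3.93 TB × 1,000,000,000,000 bytes/TB = 3,930,000,000,000 bytes
1 GB = 1,000,000,000 bytes
3,930,000,000,000 / 1,000,000,000 = 3,930 GB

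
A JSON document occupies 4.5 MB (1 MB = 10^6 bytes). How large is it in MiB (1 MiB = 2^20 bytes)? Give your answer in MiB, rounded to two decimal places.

4.29 MiB

4.5 MB = 4.5 × 10^6 bytes = 4,500,000 bytes
1 MiB = 2^20 bytes = 1,048,576 bytes
4,500,000 / 1,048,576 = 4.29 MiB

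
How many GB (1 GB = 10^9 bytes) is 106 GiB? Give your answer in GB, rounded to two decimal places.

106 GiB = 106 × 2^30 bytes = 113,816,633,344 bytes
1 GB = 1,000,000,000 bytes
113,816,633,344 / 1,000,000,000 = 113.82 GB

113.82 GB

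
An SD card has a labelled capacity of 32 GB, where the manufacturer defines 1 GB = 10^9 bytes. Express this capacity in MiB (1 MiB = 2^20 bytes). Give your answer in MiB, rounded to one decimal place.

30,517.6 MiB

32 GB × 1,000,000,000 bytes/GB = 32,000,000,000 bytes
1 MiB = 2^20 bytes = 1,048,576 bytes
32,000,000,000 / 1,048,576 = 30,517.6 MiB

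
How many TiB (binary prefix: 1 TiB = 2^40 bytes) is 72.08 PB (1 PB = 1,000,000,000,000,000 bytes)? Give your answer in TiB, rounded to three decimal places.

72.08 PB × 1,000,000,000,000,000 bytes/PB = 72,080,000,000,000,000 bytes
1 TiB = 1,099,511,627,776 bytes
72,080,000,000,000,000 / 1,099,511,627,776 = 65,556.378 TiB

65,556.378 TiB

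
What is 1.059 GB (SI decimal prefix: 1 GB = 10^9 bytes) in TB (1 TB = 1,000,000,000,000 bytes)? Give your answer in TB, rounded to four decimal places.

0.0011 TB

1.059 GB = 1.059 × 10^9 bytes = 1,059,000,000 bytes
1 TB = 1,000,000,000,000 bytes
1,059,000,000 / 1,000,000,000,000 = 0.0011 TB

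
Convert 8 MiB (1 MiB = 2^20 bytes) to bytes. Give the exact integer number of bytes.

8 × 1,048,576 = 8,388,608 bytes

8,388,608 bytes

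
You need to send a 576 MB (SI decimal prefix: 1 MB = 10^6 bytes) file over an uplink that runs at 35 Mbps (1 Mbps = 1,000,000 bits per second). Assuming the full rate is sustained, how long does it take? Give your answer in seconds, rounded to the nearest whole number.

132 seconds

576 MB = 576,000,000 bytes = 4,608,000,000 bits
35 Mbps = 35,000,000 bits/s
time = 4,608,000,000 / 35,000,000 = 132 s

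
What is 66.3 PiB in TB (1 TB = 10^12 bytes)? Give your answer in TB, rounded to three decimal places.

74,647.164 TB

66.3 PiB × 1,125,899,906,842,624 bytes/PiB = 74,647,163,823,665,971.2 bytes
1 TB = 1,000,000,000,000 bytes
74,647,163,823,665,971.2 / 1,000,000,000,000 = 74,647.164 TB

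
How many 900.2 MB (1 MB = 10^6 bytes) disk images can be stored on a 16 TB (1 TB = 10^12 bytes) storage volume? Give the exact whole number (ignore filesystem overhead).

17,773

Capacity: 16 TB = 16,000,000,000,000 bytes
Per item: 900.2 MB = 900,200,000 bytes
⌊16,000,000,000,000 / 900,200,000⌋ = 17,773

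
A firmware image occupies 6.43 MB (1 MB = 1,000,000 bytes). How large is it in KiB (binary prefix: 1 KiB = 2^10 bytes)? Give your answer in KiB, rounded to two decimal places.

6,279.30 KiB

6.43 MB × 1,000,000 bytes/MB = 6,430,000 bytes
1 KiB = 2^10 bytes = 1,024 bytes
6,430,000 / 1,024 = 6,279.30 KiB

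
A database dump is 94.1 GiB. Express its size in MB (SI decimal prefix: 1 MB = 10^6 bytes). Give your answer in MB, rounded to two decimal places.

94.1 GiB × 1,073,741,824 bytes/GiB = 101,039,105,638.4 bytes
1 MB = 1,000,000 bytes
101,039,105,638.4 / 1,000,000 = 101,039.11 MB

101,039.11 MB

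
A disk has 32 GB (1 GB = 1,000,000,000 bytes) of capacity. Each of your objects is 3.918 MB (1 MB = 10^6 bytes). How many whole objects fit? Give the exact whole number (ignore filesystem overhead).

Capacity: 32 GB = 32,000,000,000 bytes
Per item: 3.918 MB = 3,918,000 bytes
⌊32,000,000,000 / 3,918,000⌋ = 8,167

8,167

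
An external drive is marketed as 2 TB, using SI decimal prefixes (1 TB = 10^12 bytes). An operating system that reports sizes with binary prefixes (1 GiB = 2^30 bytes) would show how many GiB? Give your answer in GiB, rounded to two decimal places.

1,862.65 GiB

2 TB × 1,000,000,000,000 bytes/TB = 2,000,000,000,000 bytes
1 GiB = 1,073,741,824 bytes
2,000,000,000,000 / 1,073,741,824 = 1,862.65 GiB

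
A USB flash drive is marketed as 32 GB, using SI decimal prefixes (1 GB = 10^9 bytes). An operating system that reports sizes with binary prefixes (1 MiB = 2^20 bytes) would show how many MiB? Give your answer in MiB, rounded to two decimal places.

30,517.58 MiB

32 GB = 32 × 10^9 bytes = 32,000,000,000 bytes
1 MiB = 1,048,576 bytes
32,000,000,000 / 1,048,576 = 30,517.58 MiB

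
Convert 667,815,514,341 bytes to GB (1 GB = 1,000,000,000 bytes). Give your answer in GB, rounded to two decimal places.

667,815,514,341 bytes given.
1 GB = 1,000,000,000 bytes
667,815,514,341 / 1,000,000,000 = 667.82 GB

667.82 GB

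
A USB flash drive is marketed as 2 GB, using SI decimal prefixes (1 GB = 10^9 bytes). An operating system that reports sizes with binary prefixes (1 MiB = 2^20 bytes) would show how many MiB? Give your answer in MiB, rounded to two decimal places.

1,907.35 MiB

2 GB = 2 × 10^9 bytes = 2,000,000,000 bytes
1 MiB = 1,048,576 bytes
2,000,000,000 / 1,048,576 = 1,907.35 MiB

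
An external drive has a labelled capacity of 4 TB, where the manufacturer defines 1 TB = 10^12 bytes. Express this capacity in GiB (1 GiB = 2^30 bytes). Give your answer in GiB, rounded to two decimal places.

4 TB × 1,000,000,000,000 bytes/TB = 4,000,000,000,000 bytes
1 GiB = 1,073,741,824 bytes
4,000,000,000,000 / 1,073,741,824 = 3,725.29 GiB

3,725.29 GiB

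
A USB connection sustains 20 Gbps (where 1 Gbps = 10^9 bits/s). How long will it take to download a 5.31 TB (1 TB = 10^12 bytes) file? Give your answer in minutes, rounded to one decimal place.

5.31 TB = 5,310,000,000,000 bytes = 42,480,000,000,000 bits
20 Gbps = 20,000,000,000 bits/s
time = 42,480,000,000,000 / 20,000,000,000 = 2,124.00 s
2,124.00 s / 60 = 35.4 minutes

35.4 minutes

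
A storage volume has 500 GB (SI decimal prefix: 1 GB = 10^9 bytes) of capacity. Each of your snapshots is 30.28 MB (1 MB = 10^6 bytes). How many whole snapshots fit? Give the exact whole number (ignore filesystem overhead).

16,512

Capacity: 500 GB = 500,000,000,000 bytes
Per item: 30.28 MB = 30,280,000 bytes
⌊500,000,000,000 / 30,280,000⌋ = 16,512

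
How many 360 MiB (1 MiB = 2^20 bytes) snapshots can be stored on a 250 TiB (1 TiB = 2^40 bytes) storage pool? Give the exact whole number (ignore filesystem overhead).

Capacity: 250 TiB = 274,877,906,944,000 bytes
Per item: 360 MiB = 377,487,360 bytes
⌊274,877,906,944,000 / 377,487,360⌋ = 728,177

728,177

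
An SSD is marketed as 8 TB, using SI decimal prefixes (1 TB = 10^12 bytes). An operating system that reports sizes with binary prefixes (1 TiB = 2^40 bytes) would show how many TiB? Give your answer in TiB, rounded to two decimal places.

7.28 TiB

8 TB × 1,000,000,000,000 bytes/TB = 8,000,000,000,000 bytes
1 TiB = 1,099,511,627,776 bytes
8,000,000,000,000 / 1,099,511,627,776 = 7.28 TiB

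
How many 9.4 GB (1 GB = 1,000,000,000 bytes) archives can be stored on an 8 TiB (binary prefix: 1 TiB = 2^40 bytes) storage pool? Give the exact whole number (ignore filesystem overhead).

Capacity: 8 TiB = 8,796,093,022,208 bytes
Per item: 9.4 GB = 9,400,000,000 bytes
⌊8,796,093,022,208 / 9,400,000,000⌋ = 935

935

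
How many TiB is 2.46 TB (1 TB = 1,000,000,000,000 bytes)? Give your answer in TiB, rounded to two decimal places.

2.24 TiB

2.46 TB = 2.46 × 10^12 bytes = 2,460,000,000,000 bytes
1 TiB = 2^40 bytes = 1,099,511,627,776 bytes
2,460,000,000,000 / 1,099,511,627,776 = 2.24 TiB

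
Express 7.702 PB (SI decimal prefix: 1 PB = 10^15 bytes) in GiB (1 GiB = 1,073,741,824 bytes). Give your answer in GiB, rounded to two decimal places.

7,173,046.47 GiB

7.702 PB = 7.702 × 10^15 bytes = 7,702,000,000,000,000 bytes
1 GiB = 2^30 bytes = 1,073,741,824 bytes
7,702,000,000,000,000 / 1,073,741,824 = 7,173,046.47 GiB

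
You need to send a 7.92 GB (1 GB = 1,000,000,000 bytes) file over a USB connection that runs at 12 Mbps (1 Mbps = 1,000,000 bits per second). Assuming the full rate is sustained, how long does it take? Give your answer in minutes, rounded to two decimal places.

7.92 GB = 7,920,000,000 bytes = 63,360,000,000 bits
12 Mbps = 12,000,000 bits/s
time = 63,360,000,000 / 12,000,000 = 5,280.000 s
5,280.000 s / 60 = 88.00 minutes

88.00 minutes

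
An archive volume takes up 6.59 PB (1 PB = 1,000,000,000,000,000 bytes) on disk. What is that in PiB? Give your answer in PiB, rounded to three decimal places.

6.59 PB = 6.59 × 10^15 bytes = 6,590,000,000,000,000 bytes
1 PiB = 2^50 bytes = 1,125,899,906,842,624 bytes
6,590,000,000,000,000 / 1,125,899,906,842,624 = 5.853 PiB

5.853 PiB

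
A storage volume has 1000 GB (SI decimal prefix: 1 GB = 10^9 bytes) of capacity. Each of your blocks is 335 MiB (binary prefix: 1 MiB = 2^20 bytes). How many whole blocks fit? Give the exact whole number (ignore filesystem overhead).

Capacity: 1000 GB = 1,000,000,000,000 bytes
Per item: 335 MiB = 351,272,960 bytes
⌊1,000,000,000,000 / 351,272,960⌋ = 2,846

2,846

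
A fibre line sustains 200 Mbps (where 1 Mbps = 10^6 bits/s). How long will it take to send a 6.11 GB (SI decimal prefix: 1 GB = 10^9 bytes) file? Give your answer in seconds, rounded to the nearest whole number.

244 seconds

6.11 GB = 6,110,000,000 bytes = 48,880,000,000 bits
200 Mbps = 200,000,000 bits/s
time = 48,880,000,000 / 200,000,000 = 244 s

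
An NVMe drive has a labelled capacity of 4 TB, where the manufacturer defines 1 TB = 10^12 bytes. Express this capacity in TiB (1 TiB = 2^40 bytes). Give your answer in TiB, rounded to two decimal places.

3.64 TiB

4 TB × 1,000,000,000,000 bytes/TB = 4,000,000,000,000 bytes
1 TiB = 2^40 bytes = 1,099,511,627,776 bytes
4,000,000,000,000 / 1,099,511,627,776 = 3.64 TiB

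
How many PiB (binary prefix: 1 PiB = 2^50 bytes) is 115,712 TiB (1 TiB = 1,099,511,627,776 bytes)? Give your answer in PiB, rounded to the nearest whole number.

115,712 TiB × 1,099,511,627,776 bytes/TiB = 127,226,689,473,216,512 bytes
1 PiB = 1,125,899,906,842,624 bytes
127,226,689,473,216,512 / 1,125,899,906,842,624 = 113 PiB

113 PiB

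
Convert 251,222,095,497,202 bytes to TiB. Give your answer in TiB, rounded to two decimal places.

251,222,095,497,202 bytes given.
1 TiB = 1,099,511,627,776 bytes
251,222,095,497,202 / 1,099,511,627,776 = 228.49 TiB

228.49 TiB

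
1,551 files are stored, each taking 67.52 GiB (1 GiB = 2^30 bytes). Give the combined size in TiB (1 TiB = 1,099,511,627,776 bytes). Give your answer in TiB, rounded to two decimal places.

102.27 TiB

Total = 1,551 × 67.52 GiB = 104723.52 GiB
= 104723.52 × 1,073,741,824 bytes = 112,446,023,380,500.48 bytes
1 TiB = 1,099,511,627,776 bytes
112,446,023,380,500.48 / 1,099,511,627,776 = 102.27 TiB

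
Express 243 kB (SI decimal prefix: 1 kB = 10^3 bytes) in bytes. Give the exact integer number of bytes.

243 × 1,000 = 243,000 bytes  (1 kB = 10^3 bytes)

243,000 bytes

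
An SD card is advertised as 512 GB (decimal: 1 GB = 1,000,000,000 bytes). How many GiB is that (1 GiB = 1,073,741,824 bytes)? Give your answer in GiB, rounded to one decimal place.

476.8 GiB

512 GB = 512 × 10^9 bytes = 512,000,000,000 bytes
1 GiB = 2^30 bytes = 1,073,741,824 bytes
512,000,000,000 / 1,073,741,824 = 476.8 GiB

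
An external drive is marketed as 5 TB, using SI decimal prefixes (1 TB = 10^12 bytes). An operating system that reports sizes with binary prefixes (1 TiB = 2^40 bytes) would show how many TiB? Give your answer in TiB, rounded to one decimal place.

4.5 TiB

5 TB = 5 × 10^12 bytes = 5,000,000,000,000 bytes
1 TiB = 2^40 bytes = 1,099,511,627,776 bytes
5,000,000,000,000 / 1,099,511,627,776 = 4.5 TiB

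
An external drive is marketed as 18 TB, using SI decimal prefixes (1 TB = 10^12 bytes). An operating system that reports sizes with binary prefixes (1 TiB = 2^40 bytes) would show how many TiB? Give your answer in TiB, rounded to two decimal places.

16.37 TiB

18 TB × 1,000,000,000,000 bytes/TB = 18,000,000,000,000 bytes
1 TiB = 1,099,511,627,776 bytes
18,000,000,000,000 / 1,099,511,627,776 = 16.37 TiB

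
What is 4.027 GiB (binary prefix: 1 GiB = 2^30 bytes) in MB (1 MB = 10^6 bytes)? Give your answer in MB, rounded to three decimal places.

4,323.958 MB

4.027 GiB = 4.027 × 2^30 bytes = 4,323,958,325.248 bytes
1 MB = 1,000,000 bytes
4,323,958,325.248 / 1,000,000 = 4,323.958 MB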